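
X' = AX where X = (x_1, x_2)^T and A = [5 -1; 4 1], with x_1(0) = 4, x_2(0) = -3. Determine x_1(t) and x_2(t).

Coefficient matrix A = [[5, -1], [4, 1]].
Characteristic polynomial det(A - λI) = λ^2 - 6λ + 9 = 0.
Single eigenvalue λ = 3 with algebraic multiplicity 2.
Eigenvector v = (-1,-2); generalized eigenvector w with (A-λI)w=v is (0,1).
General solution: e^(3t)[C_1·v + C_2·(t·v + w)].
Applying x_1(0)=4, x_2(0)=-3 gives C_1=-4, C_2=-11.

x_1(t) = 11te^(3t) + 4e^(3t), x_2(t) = 22te^(3t) - 3e^(3t)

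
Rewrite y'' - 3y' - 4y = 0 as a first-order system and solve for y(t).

y(t) = C_1e^(-t) + C_2e^(4t)

Let x_1 = y, x_2 = y'. Then x_1' = x_2 and x_2' = 4x_1 + 3x_2.
A = [[0,1],[4,3]]; det(A-λI) = λ^2 - 3λ - 4.
Eigenvalues λ = -1, 4 with eigenvectors (1,-1), (1,4).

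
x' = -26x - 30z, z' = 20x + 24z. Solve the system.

x(t) = 3K_1e^(-6t) - K_2e^(4t), z(t) = -2K_1e^(-6t) + K_2e^(4t)

Coefficient matrix A = [[-26, -30], [20, 24]].
Characteristic polynomial det(A - λI) = λ^2 + 2λ - 24 = 0.
Eigenvalues λ = -6, 4.
For λ=-6: (A-λI) row 1 is [-20, -30], so an eigenvector is (3, -2).
For λ=4: (A-λI) row 1 is [-30, -30], so an eigenvector is (-1, 1).
General solution: K_1e^(-6t)(3,-2) + K_2e^(4t)(-1,1).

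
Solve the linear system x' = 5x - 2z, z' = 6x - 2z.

x(t) = -2C_1e^(2t) - C_2e^(t), z(t) = -3C_1e^(2t) - 2C_2e^(t)

Coefficient matrix A = [[5, -2], [6, -2]].
Characteristic polynomial det(A - λI) = λ^2 - 3λ + 2 = 0.
Eigenvalues λ = 2, 1.
For λ=2: (A-λI) row 1 is [3, -2], so an eigenvector is (-2, -3).
For λ=1: (A-λI) row 1 is [4, -2], so an eigenvector is (-1, -2).
General solution: C_1e^(2t)(-2,-3) + C_2e^(t)(-1,-2).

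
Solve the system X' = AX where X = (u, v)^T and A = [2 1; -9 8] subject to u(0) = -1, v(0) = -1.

Coefficient matrix A = [[2, 1], [-9, 8]].
Characteristic polynomial det(A - λI) = λ^2 - 10λ + 25 = 0.
Single eigenvalue λ = 5 with algebraic multiplicity 2.
Eigenvector v = (1,3); generalized eigenvector w with (A-λI)w=v is (0,1).
General solution: e^(5t)[C_1·v + C_2·(t·v + w)].
Applying u(0)=-1, v(0)=-1 gives C_1=-1, C_2=2.

u(t) = 2te^(5t) - e^(5t), v(t) = 6te^(5t) - e^(5t)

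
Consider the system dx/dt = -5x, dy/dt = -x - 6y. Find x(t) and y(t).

Coefficient matrix A = [[-5, 0], [-1, -6]].
Characteristic polynomial det(A - λI) = λ^2 + 11λ + 30 = 0.
Eigenvalues λ = -5, -6.
For λ=-5: (A-λI) row 2 is [-1, -1], so an eigenvector is (1, -1).
For λ=-6: (A-λI) row 1 is [1, 0], so an eigenvector is (0, 1).
General solution: K_1e^(-5t)(1,-1) + K_2e^(-6t)(0,1).

x(t) = K_1e^(-5t), y(t) = -K_1e^(-5t) + K_2e^(-6t)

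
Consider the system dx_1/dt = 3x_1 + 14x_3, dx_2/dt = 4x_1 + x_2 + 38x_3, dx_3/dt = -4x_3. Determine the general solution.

x_1(t) = K_2e^(3t) - 2K_3e^(-4t), x_2(t) = K_1e^(t) + 2K_2e^(3t) - 6K_3e^(-4t), x_3(t) = K_3e^(-4t)

Coefficient matrix A = [[3, 0, 14], [4, 1, 38], [0, 0, -4]].
det(A - λI) = 0 gives eigenvalues λ = 1, 3, -4.
For λ=1: eigenvector (0,1,0).
For λ=3: eigenvector (1,2,0).
For λ=-4: eigenvector (-2,-6,1).
General solution: K_1e^(t)(0,1,0) + K_2e^(3t)(1,2,0) + K_3e^(-4t)(-2,-6,1).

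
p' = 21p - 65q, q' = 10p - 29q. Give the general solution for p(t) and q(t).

Coefficient matrix A = [[21, -65], [10, -29]].
Characteristic polynomial det(A - λI) = λ^2 + 8λ + 41 = 0.
Eigenvalues λ = -4 ± 5i (complex conjugate pair).
For λ=-4+5i: an eigenvector is (2,1) - i(-3,-1) = (2 + 3i, 1 + i).
A real fundamental pair from Re and Im of e^((-4+5i)t)v: X_1 = e^(-4t)(cos(5t)·(2,1) + sin(5t)·(-3,-1)), X_2 = e^(-4t)(sin(5t)·(2,1) - cos(5t)·(-3,-1)).
General solution: K_1X_1 + K_2X_2.

p(t) = -3K_1e^(-4t)sin(5t) + 2K_1e^(-4t)cos(5t) + 2K_2e^(-4t)sin(5t) + 3K_2e^(-4t)cos(5t), q(t) = -K_1e^(-4t)sin(5t) + K_1e^(-4t)cos(5t) + K_2e^(-4t)sin(5t) + K_2e^(-4t)cos(5t)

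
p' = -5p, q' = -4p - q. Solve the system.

Coefficient matrix A = [[-5, 0], [-4, -1]].
Characteristic polynomial det(A - λI) = λ^2 + 6λ + 5 = 0.
Eigenvalues λ = -5, -1.
For λ=-5: (A-λI) row 2 is [-4, 4], so an eigenvector is (-1, -1).
For λ=-1: (A-λI) row 1 is [-4, 0], so an eigenvector is (0, 1).
General solution: C_1e^(-5t)(-1,-1) + C_2e^(-t)(0,1).

p(t) = -C_1e^(-5t), q(t) = -C_1e^(-5t) + C_2e^(-t)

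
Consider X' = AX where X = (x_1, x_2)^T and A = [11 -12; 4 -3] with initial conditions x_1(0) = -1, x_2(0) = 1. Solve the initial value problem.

x_1(t) = -10e^(5t) + 9e^(3t), x_2(t) = -5e^(5t) + 6e^(3t)

Coefficient matrix A = [[11, -12], [4, -3]].
Characteristic polynomial det(A - λI) = λ^2 - 8λ + 15 = 0.
Eigenvalues λ = 3, 5.
For λ=3: (A-λI) row 1 is [8, -12], so an eigenvector is (-3, -2).
For λ=5: (A-λI) row 1 is [6, -12], so an eigenvector is (2, 1).
General solution: c_1e^(3t)(-3,-2) + c_2e^(5t)(2,1).
Applying x_1(0)=-1, x_2(0)=1 gives c_1=-3, c_2=-5.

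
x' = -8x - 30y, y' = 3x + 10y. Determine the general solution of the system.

Coefficient matrix A = [[-8, -30], [3, 10]].
Characteristic polynomial det(A - λI) = λ^2 - 2λ + 10 = 0.
Eigenvalues λ = 1 ± 3i (complex conjugate pair).
For λ=1+3i: an eigenvector is (-1,0) - i(3,-1) = (-1 - 3i, 0 + i).
A real fundamental pair from Re and Im of e^((1+3i)t)v: X_1 = e^(t)(cos(3t)·(-1,0) + sin(3t)·(3,-1)), X_2 = e^(t)(sin(3t)·(-1,0) - cos(3t)·(3,-1)).
General solution: C_1X_1 + C_2X_2.

x(t) = 3C_1e^(t)sin(3t) - C_1e^(t)cos(3t) - C_2e^(t)sin(3t) - 3C_2e^(t)cos(3t), y(t) = -C_1e^(t)sin(3t) + C_2e^(t)cos(3t)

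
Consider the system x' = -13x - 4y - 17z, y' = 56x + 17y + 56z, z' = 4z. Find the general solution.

x(t) = c_1e^(3t) + 2c_2e^(t) - c_3e^(4t), y(t) = -4c_1e^(3t) - 7c_2e^(t), z(t) = c_3e^(4t)

Coefficient matrix A = [[-13, -4, -17], [56, 17, 56], [0, 0, 4]].
det(A - λI) = 0 gives eigenvalues λ = 3, 1, 4.
For λ=3: eigenvector (1,-4,0).
For λ=1: eigenvector (2,-7,0).
For λ=4: eigenvector (-1,0,1).
General solution: c_1e^(3t)(1,-4,0) + c_2e^(t)(2,-7,0) + c_3e^(4t)(-1,0,1).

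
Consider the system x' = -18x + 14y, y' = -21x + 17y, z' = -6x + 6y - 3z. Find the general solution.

Coefficient matrix A = [[-18, 14, 0], [-21, 17, 0], [-6, 6, -3]].
det(A - λI) = 0 gives eigenvalues λ = -4, -3, 3.
For λ=-4: eigenvector (1,1,0).
For λ=-3: eigenvector (0,0,1).
For λ=3: eigenvector (2,3,1).
General solution: C_1e^(-4t)(1,1,0) + C_2e^(-3t)(0,0,1) + C_3e^(3t)(2,3,1).

x(t) = C_1e^(-4t) + 2C_3e^(3t), y(t) = C_1e^(-4t) + 3C_3e^(3t), z(t) = C_2e^(-3t) + C_3e^(3t)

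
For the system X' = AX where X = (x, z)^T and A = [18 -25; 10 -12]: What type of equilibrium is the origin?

unstable spiral

A = [[18,-25],[10,-12]]; det(A-λI) = λ^2 - 6λ + 34.
λ = 3 ± 5i: positive real part.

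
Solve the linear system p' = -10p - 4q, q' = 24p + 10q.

Coefficient matrix A = [[-10, -4], [24, 10]].
Characteristic polynomial det(A - λI) = λ^2 - 4 = 0.
Eigenvalues λ = 2, -2.
For λ=2: (A-λI) row 1 is [-12, -4], so an eigenvector is (1, -3).
For λ=-2: (A-λI) row 1 is [-8, -4], so an eigenvector is (-1, 2).
General solution: K_1e^(2t)(1,-3) + K_2e^(-2t)(-1,2).

p(t) = K_1e^(2t) - K_2e^(-2t), q(t) = -3K_1e^(2t) + 2K_2e^(-2t)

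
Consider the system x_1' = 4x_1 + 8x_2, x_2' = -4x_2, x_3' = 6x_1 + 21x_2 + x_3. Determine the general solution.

Coefficient matrix A = [[4, 8, 0], [0, -4, 0], [6, 21, 1]].
det(A - λI) = 0 gives eigenvalues λ = 4, -4, 1.
For λ=4: eigenvector (1,0,2).
For λ=-4: eigenvector (-1,1,-3).
For λ=1: eigenvector (0,0,1).
General solution: K_1e^(4t)(1,0,2) + K_2e^(-4t)(-1,1,-3) + K_3e^(t)(0,0,1).

x_1(t) = K_1e^(4t) - K_2e^(-4t), x_2(t) = K_2e^(-4t), x_3(t) = 2K_1e^(4t) - 3K_2e^(-4t) + K_3e^(t)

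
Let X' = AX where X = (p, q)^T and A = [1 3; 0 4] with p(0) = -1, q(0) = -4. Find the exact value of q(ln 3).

-324

A = [[1,3],[0,4]]; eigenvalues λ = 4, 1.
Eigenvectors: (-1,-1) for λ=4, (1,0) for λ=1.
From the initial condition, c_1 = 4, c_2 = 3.
q(ln 3) = (4)(3^4)(-1) + (3)(3^1)(0) = -324.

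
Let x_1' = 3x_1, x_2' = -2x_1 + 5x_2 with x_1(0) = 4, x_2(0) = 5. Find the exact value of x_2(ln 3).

351

A = [[3,0],[-2,5]]; eigenvalues λ = 5, 3.
Eigenvectors: (0,1) for λ=5, (-1,-1) for λ=3.
From the initial condition, c_1 = 1, c_2 = -4.
x_2(ln 3) = (1)(3^5)(1) + (-4)(3^3)(-1) = 351.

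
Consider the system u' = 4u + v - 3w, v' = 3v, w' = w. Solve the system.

Coefficient matrix A = [[4, 1, -3], [0, 3, 0], [0, 0, 1]].
det(A - λI) = 0 gives eigenvalues λ = 1, 3, 4.
For λ=1: eigenvector (1,0,1).
For λ=3: eigenvector (-1,1,0).
For λ=4: eigenvector (-1,0,0).
General solution: K_1e^(t)(1,0,1) + K_2e^(3t)(-1,1,0) + K_3e^(4t)(-1,0,0).

u(t) = K_1e^(t) - K_2e^(3t) - K_3e^(4t), v(t) = K_2e^(3t), w(t) = K_1e^(t)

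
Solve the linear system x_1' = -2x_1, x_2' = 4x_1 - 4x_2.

x_1(t) = -c_2e^(-2t), x_2(t) = -c_1e^(-4t) - 2c_2e^(-2t)

Coefficient matrix A = [[-2, 0], [4, -4]].
Characteristic polynomial det(A - λI) = λ^2 + 6λ + 8 = 0.
Eigenvalues λ = -4, -2.
For λ=-4: (A-λI) row 1 is [2, 0], so an eigenvector is (0, -1).
For λ=-2: (A-λI) row 2 is [4, -2], so an eigenvector is (-1, -2).
General solution: c_1e^(-4t)(0,-1) + c_2e^(-2t)(-1,-2).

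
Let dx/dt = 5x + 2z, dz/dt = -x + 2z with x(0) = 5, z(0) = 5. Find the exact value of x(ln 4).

A = [[5,2],[-1,2]]; eigenvalues λ = 4, 3.
Eigenvectors: (2,-1) for λ=4, (1,-1) for λ=3.
From the initial condition, c_1 = 10, c_2 = -15.
x(ln 4) = (10)(4^4)(2) + (-15)(4^3)(1) = 4160.

4160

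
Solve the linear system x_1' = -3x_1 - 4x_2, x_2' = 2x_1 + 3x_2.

x_1(t) = -K_1e^(t) + 2K_2e^(-t), x_2(t) = K_1e^(t) - K_2e^(-t)

Coefficient matrix A = [[-3, -4], [2, 3]].
Characteristic polynomial det(A - λI) = λ^2 - 1 = 0.
Eigenvalues λ = 1, -1.
For λ=1: (A-λI) row 1 is [-4, -4], so an eigenvector is (-1, 1).
For λ=-1: (A-λI) row 1 is [-2, -4], so an eigenvector is (2, -1).
General solution: K_1e^(t)(-1,1) + K_2e^(-t)(2,-1).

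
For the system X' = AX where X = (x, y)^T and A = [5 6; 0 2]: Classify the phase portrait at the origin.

unstable node

A = [[5,6],[0,2]]; det(A-λI) = λ^2 - 7λ + 10.
λ = 2, 5: both positive.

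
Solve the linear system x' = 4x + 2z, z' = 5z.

Coefficient matrix A = [[4, 2], [0, 5]].
Characteristic polynomial det(A - λI) = λ^2 - 9λ + 20 = 0.
Eigenvalues λ = 4, 5.
For λ=4: (A-λI) row 1 is [0, 2], so an eigenvector is (-1, 0).
For λ=5: (A-λI) row 1 is [-1, 2], so an eigenvector is (2, 1).
General solution: C_1e^(4t)(-1,0) + C_2e^(5t)(2,1).

x(t) = -C_1e^(4t) + 2C_2e^(5t), z(t) = C_2e^(5t)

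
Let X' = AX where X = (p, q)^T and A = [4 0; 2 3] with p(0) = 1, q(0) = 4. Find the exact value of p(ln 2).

A = [[4,0],[2,3]]; eigenvalues λ = 4, 3.
Eigenvectors: (-1,-2) for λ=4, (0,-1) for λ=3.
From the initial condition, c_1 = -1, c_2 = -2.
p(ln 2) = (-1)(2^4)(-1) + (-2)(2^3)(0) = 16.

16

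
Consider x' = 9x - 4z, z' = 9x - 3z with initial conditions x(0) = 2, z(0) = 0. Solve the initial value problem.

Coefficient matrix A = [[9, -4], [9, -3]].
Characteristic polynomial det(A - λI) = λ^2 - 6λ + 9 = 0.
Single eigenvalue λ = 3 with algebraic multiplicity 2.
Eigenvector v = (2,3); generalized eigenvector w with (A-λI)w=v is (1,1).
General solution: e^(3t)[C_1·v + C_2·(t·v + w)].
Applying x(0)=2, z(0)=0 gives C_1=-2, C_2=6.

x(t) = 12te^(3t) + 2e^(3t), z(t) = 18te^(3t)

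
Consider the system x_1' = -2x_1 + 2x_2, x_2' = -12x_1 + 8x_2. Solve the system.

Coefficient matrix A = [[-2, 2], [-12, 8]].
Characteristic polynomial det(A - λI) = λ^2 - 6λ + 8 = 0.
Eigenvalues λ = 4, 2.
For λ=4: (A-λI) row 1 is [-6, 2], so an eigenvector is (-1, -3).
For λ=2: (A-λI) row 1 is [-4, 2], so an eigenvector is (-1, -2).
General solution: c_1e^(4t)(-1,-3) + c_2e^(2t)(-1,-2).

x_1(t) = -c_1e^(4t) - c_2e^(2t), x_2(t) = -3c_1e^(4t) - 2c_2e^(2t)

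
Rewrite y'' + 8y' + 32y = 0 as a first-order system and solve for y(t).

y(t) = C_1e^(-4t)cos(4t) + C_2e^(-4t)sin(4t)

Let x_1 = y, x_2 = y'. Then x_1' = x_2 and x_2' = -32x_1 - 8x_2.
A = [[0,1],[-32,-8]]; det(A-λI) = λ^2 + 8λ + 32.
Eigenvalues λ = -4 ± 4i.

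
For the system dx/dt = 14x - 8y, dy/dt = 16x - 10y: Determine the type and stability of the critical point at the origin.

saddle

A = [[14,-8],[16,-10]]; det(A-λI) = λ^2 - 4λ - 12.
λ = 6, -2: opposite signs.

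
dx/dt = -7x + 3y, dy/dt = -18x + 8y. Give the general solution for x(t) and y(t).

x(t) = -C_1e^(2t) - C_2e^(-t), y(t) = -3C_1e^(2t) - 2C_2e^(-t)

Coefficient matrix A = [[-7, 3], [-18, 8]].
Characteristic polynomial det(A - λI) = λ^2 - λ - 2 = 0.
Eigenvalues λ = 2, -1.
For λ=2: (A-λI) row 1 is [-9, 3], so an eigenvector is (-1, -3).
For λ=-1: (A-λI) row 1 is [-6, 3], so an eigenvector is (-1, -2).
General solution: C_1e^(2t)(-1,-3) + C_2e^(-t)(-1,-2).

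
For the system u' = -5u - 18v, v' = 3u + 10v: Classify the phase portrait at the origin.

A = [[-5,-18],[3,10]]; det(A-λI) = λ^2 - 5λ + 4.
λ = 1, 4: both positive.

unstable node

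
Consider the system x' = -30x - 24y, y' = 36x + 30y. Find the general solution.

Coefficient matrix A = [[-30, -24], [36, 30]].
Characteristic polynomial det(A - λI) = λ^2 - 36 = 0.
Eigenvalues λ = 6, -6.
For λ=6: (A-λI) row 1 is [-36, -24], so an eigenvector is (-2, 3).
For λ=-6: (A-λI) row 1 is [-24, -24], so an eigenvector is (-1, 1).
General solution: C_1e^(6t)(-2,3) + C_2e^(-6t)(-1,1).

x(t) = -2C_1e^(6t) - C_2e^(-6t), y(t) = 3C_1e^(6t) + C_2e^(-6t)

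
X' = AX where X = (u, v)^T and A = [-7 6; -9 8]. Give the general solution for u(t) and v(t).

Coefficient matrix A = [[-7, 6], [-9, 8]].
Characteristic polynomial det(A - λI) = λ^2 - λ - 2 = 0.
Eigenvalues λ = 2, -1.
For λ=2: (A-λI) row 1 is [-9, 6], so an eigenvector is (2, 3).
For λ=-1: (A-λI) row 1 is [-6, 6], so an eigenvector is (-1, -1).
General solution: C_1e^(2t)(2,3) + C_2e^(-t)(-1,-1).

u(t) = 2C_1e^(2t) - C_2e^(-t), v(t) = 3C_1e^(2t) - C_2e^(-t)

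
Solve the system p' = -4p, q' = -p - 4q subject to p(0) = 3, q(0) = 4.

Coefficient matrix A = [[-4, 0], [-1, -4]].
Characteristic polynomial det(A - λI) = λ^2 + 8λ + 16 = 0.
Single eigenvalue λ = -4 with algebraic multiplicity 2.
Eigenvector v = (0,1); generalized eigenvector w with (A-λI)w=v is (-1,0).
General solution: e^(-4t)[K_1·v + K_2·(t·v + w)].
Applying p(0)=3, q(0)=4 gives K_1=4, K_2=-3.

p(t) = 3e^(-4t), q(t) = -3te^(-4t) + 4e^(-4t)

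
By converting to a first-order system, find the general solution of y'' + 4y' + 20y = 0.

y(t) = C_1e^(-2t)cos(4t) + C_2e^(-2t)sin(4t)

Let x_1 = y, x_2 = y'. Then x_1' = x_2 and x_2' = -20x_1 - 4x_2.
A = [[0,1],[-20,-4]]; det(A-λI) = λ^2 + 4λ + 20.
Eigenvalues λ = -2 ± 4i.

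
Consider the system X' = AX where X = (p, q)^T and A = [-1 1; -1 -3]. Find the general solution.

Coefficient matrix A = [[-1, 1], [-1, -3]].
Characteristic polynomial det(A - λI) = λ^2 + 4λ + 4 = 0.
Single eigenvalue λ = -2 with algebraic multiplicity 2.
Eigenvector v = (1,-1); generalized eigenvector w with (A-λI)w=v is (1,0).
General solution: e^(-2t)[c_1·v + c_2·(t·v + w)].

p(t) = c_1e^(-2t) + c_2te^(-2t) + c_2e^(-2t), q(t) = -c_1e^(-2t) - c_2te^(-2t)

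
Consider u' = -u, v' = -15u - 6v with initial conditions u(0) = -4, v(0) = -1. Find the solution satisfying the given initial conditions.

u(t) = -4e^(-t), v(t) = 12e^(-t) - 13e^(-6t)

Coefficient matrix A = [[-1, 0], [-15, -6]].
Characteristic polynomial det(A - λI) = λ^2 + 7λ + 6 = 0.
Eigenvalues λ = -6, -1.
For λ=-6: (A-λI) row 1 is [5, 0], so an eigenvector is (0, 1).
For λ=-1: (A-λI) row 2 is [-15, -5], so an eigenvector is (-1, 3).
General solution: K_1e^(-6t)(0,1) + K_2e^(-t)(-1,3).
Applying u(0)=-4, v(0)=-1 gives K_1=-13, K_2=4.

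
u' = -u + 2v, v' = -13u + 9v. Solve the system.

u(t) = -K_1e^(4t)sin(t) - K_1e^(4t)cos(t) - K_2e^(4t)sin(t) + K_2e^(4t)cos(t), v(t) = -2K_1e^(4t)sin(t) - 3K_1e^(4t)cos(t) - 3K_2e^(4t)sin(t) + 2K_2e^(4t)cos(t)

Coefficient matrix A = [[-1, 2], [-13, 9]].
Characteristic polynomial det(A - λI) = λ^2 - 8λ + 17 = 0.
Eigenvalues λ = 4 ± i (complex conjugate pair).
For λ=4+i: an eigenvector is (-1,-3) - i(-1,-2) = (-1 + i, -3 + 2i).
A real fundamental pair from Re and Im of e^((4+i)t)v: X_1 = e^(4t)(cos(t)·(-1,-3) + sin(t)·(-1,-2)), X_2 = e^(4t)(sin(t)·(-1,-3) - cos(t)·(-1,-2)).
General solution: K_1X_1 + K_2X_2.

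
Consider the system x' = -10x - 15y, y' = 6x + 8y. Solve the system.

x(t) = C_1e^(-t)sin(3t) - 2C_1e^(-t)cos(3t) - 2C_2e^(-t)sin(3t) - C_2e^(-t)cos(3t), y(t) = -C_1e^(-t)sin(3t) + C_1e^(-t)cos(3t) + C_2e^(-t)sin(3t) + C_2e^(-t)cos(3t)

Coefficient matrix A = [[-10, -15], [6, 8]].
Characteristic polynomial det(A - λI) = λ^2 + 2λ + 10 = 0.
Eigenvalues λ = -1 ± 3i (complex conjugate pair).
For λ=-1+3i: an eigenvector is (-2,1) - i(1,-1) = (-2 - i, 1 + i).
A real fundamental pair from Re and Im of e^((-1+3i)t)v: X_1 = e^(-t)(cos(3t)·(-2,1) + sin(3t)·(1,-1)), X_2 = e^(-t)(sin(3t)·(-2,1) - cos(3t)·(1,-1)).
General solution: C_1X_1 + C_2X_2.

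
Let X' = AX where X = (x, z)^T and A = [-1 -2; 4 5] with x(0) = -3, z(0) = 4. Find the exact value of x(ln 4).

-72

A = [[-1,-2],[4,5]]; eigenvalues λ = 1, 3.
Eigenvectors: (1,-1) for λ=1, (1,-2) for λ=3.
From the initial condition, c_1 = -2, c_2 = -1.
x(ln 4) = (-2)(4^1)(1) + (-1)(4^3)(1) = -72.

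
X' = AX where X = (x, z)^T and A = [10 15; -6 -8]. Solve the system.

x(t) = -2K_1e^(t)sin(3t) + K_1e^(t)cos(3t) + K_2e^(t)sin(3t) + 2K_2e^(t)cos(3t), z(t) = K_1e^(t)sin(3t) - K_1e^(t)cos(3t) - K_2e^(t)sin(3t) - K_2e^(t)cos(3t)

Coefficient matrix A = [[10, 15], [-6, -8]].
Characteristic polynomial det(A - λI) = λ^2 - 2λ + 10 = 0.
Eigenvalues λ = 1 ± 3i (complex conjugate pair).
For λ=1+3i: an eigenvector is (1,-1) - i(-2,1) = (1 + 2i, -1 - i).
A real fundamental pair from Re and Im of e^((1+3i)t)v: X_1 = e^(t)(cos(3t)·(1,-1) + sin(3t)·(-2,1)), X_2 = e^(t)(sin(3t)·(1,-1) - cos(3t)·(-2,1)).
General solution: K_1X_1 + K_2X_2.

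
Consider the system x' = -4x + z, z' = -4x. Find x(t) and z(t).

x(t) = K_1e^(-2t) + K_2te^(-2t) + K_2e^(-2t), z(t) = 2K_1e^(-2t) + 2K_2te^(-2t) + 3K_2e^(-2t)

Coefficient matrix A = [[-4, 1], [-4, 0]].
Characteristic polynomial det(A - λI) = λ^2 + 4λ + 4 = 0.
Single eigenvalue λ = -2 with algebraic multiplicity 2.
Eigenvector v = (1,2); generalized eigenvector w with (A-λI)w=v is (1,3).
General solution: e^(-2t)[K_1·v + K_2·(t·v + w)].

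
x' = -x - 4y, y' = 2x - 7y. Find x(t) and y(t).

x(t) = 2c_1e^(-3t) - c_2e^(-5t), y(t) = c_1e^(-3t) - c_2e^(-5t)

Coefficient matrix A = [[-1, -4], [2, -7]].
Characteristic polynomial det(A - λI) = λ^2 + 8λ + 15 = 0.
Eigenvalues λ = -3, -5.
For λ=-3: (A-λI) row 1 is [2, -4], so an eigenvector is (2, 1).
For λ=-5: (A-λI) row 1 is [4, -4], so an eigenvector is (-1, -1).
General solution: c_1e^(-3t)(2,1) + c_2e^(-5t)(-1,-1).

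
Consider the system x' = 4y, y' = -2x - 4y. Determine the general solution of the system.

x(t) = -C_1e^(-2t)sin(2t) - C_1e^(-2t)cos(2t) - C_2e^(-2t)sin(2t) + C_2e^(-2t)cos(2t), y(t) = C_1e^(-2t)sin(2t) - C_2e^(-2t)cos(2t)

Coefficient matrix A = [[0, 4], [-2, -4]].
Characteristic polynomial det(A - λI) = λ^2 + 4λ + 8 = 0.
Eigenvalues λ = -2 ± 2i (complex conjugate pair).
For λ=-2+2i: an eigenvector is (-1,0) - i(-1,1) = (-1 + i, 0 - i).
A real fundamental pair from Re and Im of e^((-2+2i)t)v: X_1 = e^(-2t)(cos(2t)·(-1,0) + sin(2t)·(-1,1)), X_2 = e^(-2t)(sin(2t)·(-1,0) - cos(2t)·(-1,1)).
General solution: C_1X_1 + C_2X_2.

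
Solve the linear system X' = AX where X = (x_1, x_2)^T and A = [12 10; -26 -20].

Coefficient matrix A = [[12, 10], [-26, -20]].
Characteristic polynomial det(A - λI) = λ^2 + 8λ + 20 = 0.
Eigenvalues λ = -4 ± 2i (complex conjugate pair).
For λ=-4+2i: an eigenvector is (-2,3) - i(-1,2) = (-2 + i, 3 - 2i).
A real fundamental pair from Re and Im of e^((-4+2i)t)v: X_1 = e^(-4t)(cos(2t)·(-2,3) + sin(2t)·(-1,2)), X_2 = e^(-4t)(sin(2t)·(-2,3) - cos(2t)·(-1,2)).
General solution: C_1X_1 + C_2X_2.

x_1(t) = -C_1e^(-4t)sin(2t) - 2C_1e^(-4t)cos(2t) - 2C_2e^(-4t)sin(2t) + C_2e^(-4t)cos(2t), x_2(t) = 2C_1e^(-4t)sin(2t) + 3C_1e^(-4t)cos(2t) + 3C_2e^(-4t)sin(2t) - 2C_2e^(-4t)cos(2t)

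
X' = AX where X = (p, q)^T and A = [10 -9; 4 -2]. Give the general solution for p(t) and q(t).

p(t) = -3c_1e^(4t) - 3c_2te^(4t) + c_2e^(4t), q(t) = -2c_1e^(4t) - 2c_2te^(4t) + c_2e^(4t)

Coefficient matrix A = [[10, -9], [4, -2]].
Characteristic polynomial det(A - λI) = λ^2 - 8λ + 16 = 0.
Single eigenvalue λ = 4 with algebraic multiplicity 2.
Eigenvector v = (-3,-2); generalized eigenvector w with (A-λI)w=v is (1,1).
General solution: e^(4t)[c_1·v + c_2·(t·v + w)].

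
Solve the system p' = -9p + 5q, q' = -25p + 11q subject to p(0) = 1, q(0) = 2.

Coefficient matrix A = [[-9, 5], [-25, 11]].
Characteristic polynomial det(A - λI) = λ^2 - 2λ + 26 = 0.
Eigenvalues λ = 1 ± 5i (complex conjugate pair).
For λ=1+5i: an eigenvector is (0,1) - i(1,2) = (0 - i, 1 - 2i).
A real fundamental pair from Re and Im of e^((1+5i)t)v: X_1 = e^(t)(cos(5t)·(0,1) + sin(5t)·(1,2)), X_2 = e^(t)(sin(5t)·(0,1) - cos(5t)·(1,2)).
General solution: C_1X_1 + C_2X_2.
Applying p(0)=1, q(0)=2 gives C_1=0, C_2=-1.

p(t) = e^(t)cos(5t), q(t) = -e^(t)sin(5t) + 2e^(t)cos(5t)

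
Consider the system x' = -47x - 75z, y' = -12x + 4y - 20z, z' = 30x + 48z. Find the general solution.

x(t) = 3C_1e^(3t) + 5C_2e^(-2t), y(t) = -4C_1e^(3t) + C_3e^(4t), z(t) = -2C_1e^(3t) - 3C_2e^(-2t)

Coefficient matrix A = [[-47, 0, -75], [-12, 4, -20], [30, 0, 48]].
det(A - λI) = 0 gives eigenvalues λ = 3, -2, 4.
For λ=3: eigenvector (3,-4,-2).
For λ=-2: eigenvector (5,0,-3).
For λ=4: eigenvector (0,1,0).
General solution: C_1e^(3t)(3,-4,-2) + C_2e^(-2t)(5,0,-3) + C_3e^(4t)(0,1,0).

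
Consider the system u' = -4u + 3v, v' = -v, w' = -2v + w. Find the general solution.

Coefficient matrix A = [[-4, 3, 0], [0, -1, 0], [0, -2, 1]].
det(A - λI) = 0 gives eigenvalues λ = 1, -1, -4.
For λ=1: eigenvector (0,0,1).
For λ=-1: eigenvector (1,1,1).
For λ=-4: eigenvector (1,0,0).
General solution: K_1e^(t)(0,0,1) + K_2e^(-t)(1,1,1) + K_3e^(-4t)(1,0,0).

u(t) = K_2e^(-t) + K_3e^(-4t), v(t) = K_2e^(-t), w(t) = K_1e^(t) + K_2e^(-t)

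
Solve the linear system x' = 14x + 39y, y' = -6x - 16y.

x(t) = 3K_1e^(-t)sin(3t) - 2K_1e^(-t)cos(3t) - 2K_2e^(-t)sin(3t) - 3K_2e^(-t)cos(3t), y(t) = -K_1e^(-t)sin(3t) + K_1e^(-t)cos(3t) + K_2e^(-t)sin(3t) + K_2e^(-t)cos(3t)

Coefficient matrix A = [[14, 39], [-6, -16]].
Characteristic polynomial det(A - λI) = λ^2 + 2λ + 10 = 0.
Eigenvalues λ = -1 ± 3i (complex conjugate pair).
For λ=-1+3i: an eigenvector is (-2,1) - i(3,-1) = (-2 - 3i, 1 + i).
A real fundamental pair from Re and Im of e^((-1+3i)t)v: X_1 = e^(-t)(cos(3t)·(-2,1) + sin(3t)·(3,-1)), X_2 = e^(-t)(sin(3t)·(-2,1) - cos(3t)·(3,-1)).
General solution: K_1X_1 + K_2X_2.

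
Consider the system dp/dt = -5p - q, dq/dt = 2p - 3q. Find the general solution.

p(t) = K_1e^(-4t)sin(t) - K_2e^(-4t)cos(t), q(t) = -K_1e^(-4t)sin(t) - K_1e^(-4t)cos(t) - K_2e^(-4t)sin(t) + K_2e^(-4t)cos(t)

Coefficient matrix A = [[-5, -1], [2, -3]].
Characteristic polynomial det(A - λI) = λ^2 + 8λ + 17 = 0.
Eigenvalues λ = -4 ± i (complex conjugate pair).
For λ=-4+i: an eigenvector is (0,-1) - i(1,-1) = (0 - i, -1 + i).
A real fundamental pair from Re and Im of e^((-4+i)t)v: X_1 = e^(-4t)(cos(t)·(0,-1) + sin(t)·(1,-1)), X_2 = e^(-4t)(sin(t)·(0,-1) - cos(t)·(1,-1)).
General solution: K_1X_1 + K_2X_2.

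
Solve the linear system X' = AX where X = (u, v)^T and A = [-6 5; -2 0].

u(t) = -C_1e^(-3t)sin(t) + 2C_1e^(-3t)cos(t) + 2C_2e^(-3t)sin(t) + C_2e^(-3t)cos(t), v(t) = -C_1e^(-3t)sin(t) + C_1e^(-3t)cos(t) + C_2e^(-3t)sin(t) + C_2e^(-3t)cos(t)

Coefficient matrix A = [[-6, 5], [-2, 0]].
Characteristic polynomial det(A - λI) = λ^2 + 6λ + 10 = 0.
Eigenvalues λ = -3 ± i (complex conjugate pair).
For λ=-3+i: an eigenvector is (2,1) - i(-1,-1) = (2 + i, 1 + i).
A real fundamental pair from Re and Im of e^((-3+i)t)v: X_1 = e^(-3t)(cos(t)·(2,1) + sin(t)·(-1,-1)), X_2 = e^(-3t)(sin(t)·(2,1) - cos(t)·(-1,-1)).
General solution: C_1X_1 + C_2X_2.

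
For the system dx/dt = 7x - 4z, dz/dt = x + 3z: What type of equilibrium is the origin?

unstable improper node

A = [[7,-4],[1,3]]; det(A-λI) = λ^2 - 10λ + 25.
repeated λ = 5 with a single eigenvector.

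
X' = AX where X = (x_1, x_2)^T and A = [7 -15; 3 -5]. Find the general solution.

Coefficient matrix A = [[7, -15], [3, -5]].
Characteristic polynomial det(A - λI) = λ^2 - 2λ + 10 = 0.
Eigenvalues λ = 1 ± 3i (complex conjugate pair).
For λ=1+3i: an eigenvector is (2,1) - i(-1,0) = (2 + i, 1).
A real fundamental pair from Re and Im of e^((1+3i)t)v: X_1 = e^(t)(cos(3t)·(2,1) + sin(3t)·(-1,0)), X_2 = e^(t)(sin(3t)·(2,1) - cos(3t)·(-1,0)).
General solution: c_1X_1 + c_2X_2.

x_1(t) = -c_1e^(t)sin(3t) + 2c_1e^(t)cos(3t) + 2c_2e^(t)sin(3t) + c_2e^(t)cos(3t), x_2(t) = c_1e^(t)cos(3t) + c_2e^(t)sin(3t)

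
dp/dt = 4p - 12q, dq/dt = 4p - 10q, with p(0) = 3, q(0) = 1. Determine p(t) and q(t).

p(t) = 6e^(-2t) - 3e^(-4t), q(t) = 3e^(-2t) - 2e^(-4t)

Coefficient matrix A = [[4, -12], [4, -10]].
Characteristic polynomial det(A - λI) = λ^2 + 6λ + 8 = 0.
Eigenvalues λ = -4, -2.
For λ=-4: (A-λI) row 1 is [8, -12], so an eigenvector is (-3, -2).
For λ=-2: (A-λI) row 1 is [6, -12], so an eigenvector is (2, 1).
General solution: C_1e^(-4t)(-3,-2) + C_2e^(-2t)(2,1).
Applying p(0)=3, q(0)=1 gives C_1=1, C_2=3.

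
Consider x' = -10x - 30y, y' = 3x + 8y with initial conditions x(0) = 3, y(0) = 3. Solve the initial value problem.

Coefficient matrix A = [[-10, -30], [3, 8]].
Characteristic polynomial det(A - λI) = λ^2 + 2λ + 10 = 0.
Eigenvalues λ = -1 ± 3i (complex conjugate pair).
For λ=-1+3i: an eigenvector is (3,-1) - i(1,0) = (3 - i, -1).
A real fundamental pair from Re and Im of e^((-1+3i)t)v: X_1 = e^(-t)(cos(3t)·(3,-1) + sin(3t)·(1,0)), X_2 = e^(-t)(sin(3t)·(3,-1) - cos(3t)·(1,0)).
General solution: c_1X_1 + c_2X_2.
Applying x(0)=3, y(0)=3 gives c_1=-3, c_2=-12.

x(t) = -39e^(-t)sin(3t) + 3e^(-t)cos(3t), y(t) = 12e^(-t)sin(3t) + 3e^(-t)cos(3t)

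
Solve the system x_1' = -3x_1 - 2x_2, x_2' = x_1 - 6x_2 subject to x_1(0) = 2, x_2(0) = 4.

Coefficient matrix A = [[-3, -2], [1, -6]].
Characteristic polynomial det(A - λI) = λ^2 + 9λ + 20 = 0.
Eigenvalues λ = -4, -5.
For λ=-4: (A-λI) row 1 is [1, -2], so an eigenvector is (-2, -1).
For λ=-5: (A-λI) row 1 is [2, -2], so an eigenvector is (-1, -1).
General solution: c_1e^(-4t)(-2,-1) + c_2e^(-5t)(-1,-1).
Applying x_1(0)=2, x_2(0)=4 gives c_1=2, c_2=-6.

x_1(t) = -4e^(-4t) + 6e^(-5t), x_2(t) = -2e^(-4t) + 6e^(-5t)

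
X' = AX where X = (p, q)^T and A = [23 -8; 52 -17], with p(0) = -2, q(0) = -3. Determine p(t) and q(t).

Coefficient matrix A = [[23, -8], [52, -17]].
Characteristic polynomial det(A - λI) = λ^2 - 6λ + 25 = 0.
Eigenvalues λ = 3 ± 4i (complex conjugate pair).
For λ=3+4i: an eigenvector is (-1,-2) - i(-1,-3) = (-1 + i, -2 + 3i).
A real fundamental pair from Re and Im of e^((3+4i)t)v: X_1 = e^(3t)(cos(4t)·(-1,-2) + sin(4t)·(-1,-3)), X_2 = e^(3t)(sin(4t)·(-1,-2) - cos(4t)·(-1,-3)).
General solution: c_1X_1 + c_2X_2.
Applying p(0)=-2, q(0)=-3 gives c_1=3, c_2=1.

p(t) = -4e^(3t)sin(4t) - 2e^(3t)cos(4t), q(t) = -11e^(3t)sin(4t) - 3e^(3t)cos(4t)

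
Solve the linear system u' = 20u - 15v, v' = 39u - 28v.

Coefficient matrix A = [[20, -15], [39, -28]].
Characteristic polynomial det(A - λI) = λ^2 + 8λ + 25 = 0.
Eigenvalues λ = -4 ± 3i (complex conjugate pair).
For λ=-4+3i: an eigenvector is (-2,-3) - i(-1,-2) = (-2 + i, -3 + 2i).
A real fundamental pair from Re and Im of e^((-4+3i)t)v: X_1 = e^(-4t)(cos(3t)·(-2,-3) + sin(3t)·(-1,-2)), X_2 = e^(-4t)(sin(3t)·(-2,-3) - cos(3t)·(-1,-2)).
General solution: C_1X_1 + C_2X_2.

u(t) = -C_1e^(-4t)sin(3t) - 2C_1e^(-4t)cos(3t) - 2C_2e^(-4t)sin(3t) + C_2e^(-4t)cos(3t), v(t) = -2C_1e^(-4t)sin(3t) - 3C_1e^(-4t)cos(3t) - 3C_2e^(-4t)sin(3t) + 2C_2e^(-4t)cos(3t)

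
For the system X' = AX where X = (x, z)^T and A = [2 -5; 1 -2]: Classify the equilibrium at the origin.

A = [[2,-5],[1,-2]]; det(A-λI) = λ^2 + 1.
λ = 0 ± i: zero real part.

center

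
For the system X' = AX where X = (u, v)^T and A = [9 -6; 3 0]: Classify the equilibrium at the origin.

A = [[9,-6],[3,0]]; det(A-λI) = λ^2 - 9λ + 18.
λ = 3, 6: both positive.

unstable node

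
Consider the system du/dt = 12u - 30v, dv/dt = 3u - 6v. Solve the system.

u(t) = -3C_1e^(3t)sin(3t) - C_1e^(3t)cos(3t) - C_2e^(3t)sin(3t) + 3C_2e^(3t)cos(3t), v(t) = -C_1e^(3t)sin(3t) + C_2e^(3t)cos(3t)

Coefficient matrix A = [[12, -30], [3, -6]].
Characteristic polynomial det(A - λI) = λ^2 - 6λ + 18 = 0.
Eigenvalues λ = 3 ± 3i (complex conjugate pair).
For λ=3+3i: an eigenvector is (-1,0) - i(-3,-1) = (-1 + 3i, 0 + i).
A real fundamental pair from Re and Im of e^((3+3i)t)v: X_1 = e^(3t)(cos(3t)·(-1,0) + sin(3t)·(-3,-1)), X_2 = e^(3t)(sin(3t)·(-1,0) - cos(3t)·(-3,-1)).
General solution: C_1X_1 + C_2X_2.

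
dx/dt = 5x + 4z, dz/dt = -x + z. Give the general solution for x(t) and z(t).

x(t) = 2K_1e^(3t) + 2K_2te^(3t) - 3K_2e^(3t), z(t) = -K_1e^(3t) - K_2te^(3t) + 2K_2e^(3t)

Coefficient matrix A = [[5, 4], [-1, 1]].
Characteristic polynomial det(A - λI) = λ^2 - 6λ + 9 = 0.
Single eigenvalue λ = 3 with algebraic multiplicity 2.
Eigenvector v = (2,-1); generalized eigenvector w with (A-λI)w=v is (-3,2).
General solution: e^(3t)[K_1·v + K_2·(t·v + w)].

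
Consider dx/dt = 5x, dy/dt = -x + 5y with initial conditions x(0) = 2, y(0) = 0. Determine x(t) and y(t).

x(t) = 2e^(5t), y(t) = -2te^(5t)

Coefficient matrix A = [[5, 0], [-1, 5]].
Characteristic polynomial det(A - λI) = λ^2 - 10λ + 25 = 0.
Single eigenvalue λ = 5 with algebraic multiplicity 2.
Eigenvector v = (0,-1); generalized eigenvector w with (A-λI)w=v is (1,-1).
General solution: e^(5t)[C_1·v + C_2·(t·v + w)].
Applying x(0)=2, y(0)=0 gives C_1=-2, C_2=2.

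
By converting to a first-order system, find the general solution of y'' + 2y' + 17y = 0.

Let x_1 = y, x_2 = y'. Then x_1' = x_2 and x_2' = -17x_1 - 2x_2.
A = [[0,1],[-17,-2]]; det(A-λI) = λ^2 + 2λ + 17.
Eigenvalues λ = -1 ± 4i.

y(t) = C_1e^(-t)cos(4t) + C_2e^(-t)sin(4t)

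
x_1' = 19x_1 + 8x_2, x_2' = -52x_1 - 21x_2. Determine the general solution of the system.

Coefficient matrix A = [[19, 8], [-52, -21]].
Characteristic polynomial det(A - λI) = λ^2 + 2λ + 17 = 0.
Eigenvalues λ = -1 ± 4i (complex conjugate pair).
For λ=-1+4i: an eigenvector is (-1,3) - i(1,-2) = (-1 - i, 3 + 2i).
A real fundamental pair from Re and Im of e^((-1+4i)t)v: X_1 = e^(-t)(cos(4t)·(-1,3) + sin(4t)·(1,-2)), X_2 = e^(-t)(sin(4t)·(-1,3) - cos(4t)·(1,-2)).
General solution: c_1X_1 + c_2X_2.

x_1(t) = c_1e^(-t)sin(4t) - c_1e^(-t)cos(4t) - c_2e^(-t)sin(4t) - c_2e^(-t)cos(4t), x_2(t) = -2c_1e^(-t)sin(4t) + 3c_1e^(-t)cos(4t) + 3c_2e^(-t)sin(4t) + 2c_2e^(-t)cos(4t)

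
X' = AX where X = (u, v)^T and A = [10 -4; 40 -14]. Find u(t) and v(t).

u(t) = c_1e^(-2t)cos(4t) + c_2e^(-2t)sin(4t), v(t) = c_1e^(-2t)sin(4t) + 3c_1e^(-2t)cos(4t) + 3c_2e^(-2t)sin(4t) - c_2e^(-2t)cos(4t)

Coefficient matrix A = [[10, -4], [40, -14]].
Characteristic polynomial det(A - λI) = λ^2 + 4λ + 20 = 0.
Eigenvalues λ = -2 ± 4i (complex conjugate pair).
For λ=-2+4i: an eigenvector is (1,3) - i(0,1) = (1, 3 - i).
A real fundamental pair from Re and Im of e^((-2+4i)t)v: X_1 = e^(-2t)(cos(4t)·(1,3) + sin(4t)·(0,1)), X_2 = e^(-2t)(sin(4t)·(1,3) - cos(4t)·(0,1)).
General solution: c_1X_1 + c_2X_2.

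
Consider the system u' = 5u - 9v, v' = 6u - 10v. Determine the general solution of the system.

u(t) = -3C_1e^(-t) + C_2e^(-4t), v(t) = -2C_1e^(-t) + C_2e^(-4t)

Coefficient matrix A = [[5, -9], [6, -10]].
Characteristic polynomial det(A - λI) = λ^2 + 5λ + 4 = 0.
Eigenvalues λ = -1, -4.
For λ=-1: (A-λI) row 1 is [6, -9], so an eigenvector is (-3, -2).
For λ=-4: (A-λI) row 1 is [9, -9], so an eigenvector is (1, 1).
General solution: C_1e^(-t)(-3,-2) + C_2e^(-4t)(1,1).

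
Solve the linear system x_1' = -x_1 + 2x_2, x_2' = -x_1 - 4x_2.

Coefficient matrix A = [[-1, 2], [-1, -4]].
Characteristic polynomial det(A - λI) = λ^2 + 5λ + 6 = 0.
Eigenvalues λ = -3, -2.
For λ=-3: (A-λI) row 1 is [2, 2], so an eigenvector is (-1, 1).
For λ=-2: (A-λI) row 1 is [1, 2], so an eigenvector is (-2, 1).
General solution: c_1e^(-3t)(-1,1) + c_2e^(-2t)(-2,1).

x_1(t) = -c_1e^(-3t) - 2c_2e^(-2t), x_2(t) = c_1e^(-3t) + c_2e^(-2t)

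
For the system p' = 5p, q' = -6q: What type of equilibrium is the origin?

A = [[5,0],[0,-6]]; det(A-λI) = λ^2 + λ - 30.
λ = -6, 5: opposite signs.

saddle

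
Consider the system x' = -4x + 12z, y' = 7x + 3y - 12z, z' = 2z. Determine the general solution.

Coefficient matrix A = [[-4, 0, 12], [7, 3, -12], [0, 0, 2]].
det(A - λI) = 0 gives eigenvalues λ = 3, -4, 2.
For λ=3: eigenvector (0,1,0).
For λ=-4: eigenvector (-1,1,0).
For λ=2: eigenvector (2,-2,1).
General solution: K_1e^(3t)(0,1,0) + K_2e^(-4t)(-1,1,0) + K_3e^(2t)(2,-2,1).

x(t) = -K_2e^(-4t) + 2K_3e^(2t), y(t) = K_1e^(3t) + K_2e^(-4t) - 2K_3e^(2t), z(t) = K_3e^(2t)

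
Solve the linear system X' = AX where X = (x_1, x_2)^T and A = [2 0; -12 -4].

Coefficient matrix A = [[2, 0], [-12, -4]].
Characteristic polynomial det(A - λI) = λ^2 + 2λ - 8 = 0.
Eigenvalues λ = 2, -4.
For λ=2: (A-λI) row 2 is [-12, -6], so an eigenvector is (1, -2).
For λ=-4: (A-λI) row 1 is [6, 0], so an eigenvector is (0, 1).
General solution: c_1e^(2t)(1,-2) + c_2e^(-4t)(0,1).

x_1(t) = c_1e^(2t), x_2(t) = -2c_1e^(2t) + c_2e^(-4t)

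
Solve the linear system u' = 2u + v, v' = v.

u(t) = -K_1e^(2t) - K_2e^(t), v(t) = K_2e^(t)

Coefficient matrix A = [[2, 1], [0, 1]].
Characteristic polynomial det(A - λI) = λ^2 - 3λ + 2 = 0.
Eigenvalues λ = 2, 1.
For λ=2: (A-λI) row 1 is [0, 1], so an eigenvector is (-1, 0).
For λ=1: (A-λI) row 1 is [1, 1], so an eigenvector is (-1, 1).
General solution: K_1e^(2t)(-1,0) + K_2e^(t)(-1,1).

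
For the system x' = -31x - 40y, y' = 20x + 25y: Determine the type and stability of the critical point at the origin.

stable spiral

A = [[-31,-40],[20,25]]; det(A-λI) = λ^2 + 6λ + 25.
λ = -3 ± 4i: negative real part.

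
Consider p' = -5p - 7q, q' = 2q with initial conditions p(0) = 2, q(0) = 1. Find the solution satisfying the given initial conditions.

Coefficient matrix A = [[-5, -7], [0, 2]].
Characteristic polynomial det(A - λI) = λ^2 + 3λ - 10 = 0.
Eigenvalues λ = 2, -5.
For λ=2: (A-λI) row 1 is [-7, -7], so an eigenvector is (-1, 1).
For λ=-5: (A-λI) row 1 is [0, -7], so an eigenvector is (-1, 0).
General solution: C_1e^(2t)(-1,1) + C_2e^(-5t)(-1,0).
Applying p(0)=2, q(0)=1 gives C_1=1, C_2=-3.

p(t) = -e^(2t) + 3e^(-5t), q(t) = e^(2t)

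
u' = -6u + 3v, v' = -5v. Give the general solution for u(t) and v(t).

u(t) = c_1e^(-6t) + 3c_2e^(-5t), v(t) = c_2e^(-5t)

Coefficient matrix A = [[-6, 3], [0, -5]].
Characteristic polynomial det(A - λI) = λ^2 + 11λ + 30 = 0.
Eigenvalues λ = -6, -5.
For λ=-6: (A-λI) row 1 is [0, 3], so an eigenvector is (1, 0).
For λ=-5: (A-λI) row 1 is [-1, 3], so an eigenvector is (3, 1).
General solution: c_1e^(-6t)(1,0) + c_2e^(-5t)(3,1).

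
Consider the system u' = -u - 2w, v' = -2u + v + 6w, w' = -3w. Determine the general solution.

u(t) = c_1e^(-t) + c_3e^(-3t), v(t) = c_1e^(-t) + c_2e^(t) - c_3e^(-3t), w(t) = c_3e^(-3t)

Coefficient matrix A = [[-1, 0, -2], [-2, 1, 6], [0, 0, -3]].
det(A - λI) = 0 gives eigenvalues λ = -1, 1, -3.
For λ=-1: eigenvector (1,1,0).
For λ=1: eigenvector (0,1,0).
For λ=-3: eigenvector (1,-1,1).
General solution: c_1e^(-t)(1,1,0) + c_2e^(t)(0,1,0) + c_3e^(-3t)(1,-1,1).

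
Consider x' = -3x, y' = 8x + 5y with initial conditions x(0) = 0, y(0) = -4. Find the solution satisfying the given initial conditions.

x(t) = 0, y(t) = -4e^(5t)

Coefficient matrix A = [[-3, 0], [8, 5]].
Characteristic polynomial det(A - λI) = λ^2 - 2λ - 15 = 0.
Eigenvalues λ = 5, -3.
For λ=5: (A-λI) row 1 is [-8, 0], so an eigenvector is (0, -1).
For λ=-3: (A-λI) row 2 is [8, 8], so an eigenvector is (1, -1).
General solution: C_1e^(5t)(0,-1) + C_2e^(-3t)(1,-1).
Applying x(0)=0, y(0)=-4 gives C_1=4, C_2=0.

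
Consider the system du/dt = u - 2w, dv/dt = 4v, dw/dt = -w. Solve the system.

Coefficient matrix A = [[1, 0, -2], [0, 4, 0], [0, 0, -1]].
det(A - λI) = 0 gives eigenvalues λ = 1, -1, 4.
For λ=1: eigenvector (1,0,0).
For λ=-1: eigenvector (1,0,1).
For λ=4: eigenvector (0,1,0).
General solution: c_1e^(t)(1,0,0) + c_2e^(-t)(1,0,1) + c_3e^(4t)(0,1,0).

u(t) = c_1e^(t) + c_2e^(-t), v(t) = c_3e^(4t), w(t) = c_2e^(-t)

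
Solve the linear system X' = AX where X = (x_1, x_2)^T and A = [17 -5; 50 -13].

x_1(t) = -K_1e^(2t)cos(5t) - K_2e^(2t)sin(5t), x_2(t) = -K_1e^(2t)sin(5t) - 3K_1e^(2t)cos(5t) - 3K_2e^(2t)sin(5t) + K_2e^(2t)cos(5t)

Coefficient matrix A = [[17, -5], [50, -13]].
Characteristic polynomial det(A - λI) = λ^2 - 4λ + 29 = 0.
Eigenvalues λ = 2 ± 5i (complex conjugate pair).
For λ=2+5i: an eigenvector is (-1,-3) - i(0,-1) = (-1, -3 + i).
A real fundamental pair from Re and Im of e^((2+5i)t)v: X_1 = e^(2t)(cos(5t)·(-1,-3) + sin(5t)·(0,-1)), X_2 = e^(2t)(sin(5t)·(-1,-3) - cos(5t)·(0,-1)).
General solution: K_1X_1 + K_2X_2.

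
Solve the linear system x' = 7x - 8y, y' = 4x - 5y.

Coefficient matrix A = [[7, -8], [4, -5]].
Characteristic polynomial det(A - λI) = λ^2 - 2λ - 3 = 0.
Eigenvalues λ = 3, -1.
For λ=3: (A-λI) row 1 is [4, -8], so an eigenvector is (2, 1).
For λ=-1: (A-λI) row 1 is [8, -8], so an eigenvector is (-1, -1).
General solution: C_1e^(3t)(2,1) + C_2e^(-t)(-1,-1).

x(t) = 2C_1e^(3t) - C_2e^(-t), y(t) = C_1e^(3t) - C_2e^(-t)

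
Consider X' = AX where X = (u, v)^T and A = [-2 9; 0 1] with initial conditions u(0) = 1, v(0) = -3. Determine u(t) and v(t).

u(t) = -9e^(t) + 10e^(-2t), v(t) = -3e^(t)

Coefficient matrix A = [[-2, 9], [0, 1]].
Characteristic polynomial det(A - λI) = λ^2 + λ - 2 = 0.
Eigenvalues λ = -2, 1.
For λ=-2: (A-λI) row 1 is [0, 9], so an eigenvector is (1, 0).
For λ=1: (A-λI) row 1 is [-3, 9], so an eigenvector is (-3, -1).
General solution: c_1e^(-2t)(1,0) + c_2e^(t)(-3,-1).
Applying u(0)=1, v(0)=-3 gives c_1=10, c_2=3.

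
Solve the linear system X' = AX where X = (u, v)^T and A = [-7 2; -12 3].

u(t) = -C_1e^(-3t) - C_2e^(-t), v(t) = -2C_1e^(-3t) - 3C_2e^(-t)

Coefficient matrix A = [[-7, 2], [-12, 3]].
Characteristic polynomial det(A - λI) = λ^2 + 4λ + 3 = 0.
Eigenvalues λ = -3, -1.
For λ=-3: (A-λI) row 1 is [-4, 2], so an eigenvector is (-1, -2).
For λ=-1: (A-λI) row 1 is [-6, 2], so an eigenvector is (-1, -3).
General solution: C_1e^(-3t)(-1,-2) + C_2e^(-t)(-1,-3).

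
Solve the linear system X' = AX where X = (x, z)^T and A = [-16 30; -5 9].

x(t) = 2C_1e^(-t) - 3C_2e^(-6t), z(t) = C_1e^(-t) - C_2e^(-6t)

Coefficient matrix A = [[-16, 30], [-5, 9]].
Characteristic polynomial det(A - λI) = λ^2 + 7λ + 6 = 0.
Eigenvalues λ = -1, -6.
For λ=-1: (A-λI) row 1 is [-15, 30], so an eigenvector is (2, 1).
For λ=-6: (A-λI) row 1 is [-10, 30], so an eigenvector is (-3, -1).
General solution: C_1e^(-t)(2,1) + C_2e^(-6t)(-3,-1).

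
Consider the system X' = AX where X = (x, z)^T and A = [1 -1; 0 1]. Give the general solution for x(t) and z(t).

x(t) = c_1e^(t) + c_2te^(t) - c_2e^(t), z(t) = -c_2e^(t)

Coefficient matrix A = [[1, -1], [0, 1]].
Characteristic polynomial det(A - λI) = λ^2 - 2λ + 1 = 0.
Single eigenvalue λ = 1 with algebraic multiplicity 2.
Eigenvector v = (1,0); generalized eigenvector w with (A-λI)w=v is (-1,-1).
General solution: e^(t)[c_1·v + c_2·(t·v + w)].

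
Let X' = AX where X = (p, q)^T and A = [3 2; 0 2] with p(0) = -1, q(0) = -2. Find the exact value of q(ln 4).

A = [[3,2],[0,2]]; eigenvalues λ = 3, 2.
Eigenvectors: (-1,0) for λ=3, (-2,1) for λ=2.
From the initial condition, c_1 = 5, c_2 = -2.
q(ln 4) = (5)(4^3)(0) + (-2)(4^2)(1) = -32.

-32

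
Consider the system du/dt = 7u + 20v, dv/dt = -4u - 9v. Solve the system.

Coefficient matrix A = [[7, 20], [-4, -9]].
Characteristic polynomial det(A - λI) = λ^2 + 2λ + 17 = 0.
Eigenvalues λ = -1 ± 4i (complex conjugate pair).
For λ=-1+4i: an eigenvector is (1,0) - i(2,-1) = (1 - 2i, 0 + i).
A real fundamental pair from Re and Im of e^((-1+4i)t)v: X_1 = e^(-t)(cos(4t)·(1,0) + sin(4t)·(2,-1)), X_2 = e^(-t)(sin(4t)·(1,0) - cos(4t)·(2,-1)).
General solution: C_1X_1 + C_2X_2.

u(t) = 2C_1e^(-t)sin(4t) + C_1e^(-t)cos(4t) + C_2e^(-t)sin(4t) - 2C_2e^(-t)cos(4t), v(t) = -C_1e^(-t)sin(4t) + C_2e^(-t)cos(4t)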